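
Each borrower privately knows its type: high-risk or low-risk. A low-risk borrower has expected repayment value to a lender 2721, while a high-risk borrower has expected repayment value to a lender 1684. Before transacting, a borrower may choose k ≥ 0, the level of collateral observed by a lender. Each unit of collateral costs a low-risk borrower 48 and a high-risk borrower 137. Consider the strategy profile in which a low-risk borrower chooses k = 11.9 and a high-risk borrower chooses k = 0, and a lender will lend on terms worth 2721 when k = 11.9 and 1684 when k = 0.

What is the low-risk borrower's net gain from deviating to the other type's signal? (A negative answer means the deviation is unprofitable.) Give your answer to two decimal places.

-465.80

Playing k = 11.9 the low-risk borrower receives 2721 − 48 × 11.9 = 2149.8.
Deviating to k = 0 yields 1684 instead.
Gain from deviating: 1684 − 2149.8 = -465.80.
The gain is negative, so the low-risk type's incentive-compatibility constraint is satisfied.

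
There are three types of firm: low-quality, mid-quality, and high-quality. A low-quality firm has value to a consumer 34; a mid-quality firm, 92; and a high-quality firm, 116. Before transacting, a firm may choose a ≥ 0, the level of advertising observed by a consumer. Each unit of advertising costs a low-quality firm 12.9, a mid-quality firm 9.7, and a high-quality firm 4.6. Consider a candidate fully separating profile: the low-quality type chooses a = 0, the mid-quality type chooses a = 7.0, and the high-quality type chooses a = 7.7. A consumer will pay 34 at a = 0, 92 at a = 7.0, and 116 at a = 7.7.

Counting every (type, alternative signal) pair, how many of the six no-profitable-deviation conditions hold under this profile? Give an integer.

High-quality (own payoff 116 − 4.6×7.7 = 80.58): to a=0 gives 34 → no gain ✓; to a=7.0 gives 92 − 4.6×7.0 = 59.8 → no gain ✓.
Mid-quality (own payoff 92 − 9.7×7.0 = 24.1): to a=0 gives 34 → profitable ✗; to a=7.7 gives 116 − 9.7×7.7 = 41.31 → profitable ✗.
Low-quality (own payoff 34): to a=7.0 gives 92 − 12.9×7.0 = 1.7 → no gain ✓; to a=7.7 gives 116 − 12.9×7.7 = 16.67 → no gain ✓.
4 of the 6 constraints hold; not an equilibrium.

4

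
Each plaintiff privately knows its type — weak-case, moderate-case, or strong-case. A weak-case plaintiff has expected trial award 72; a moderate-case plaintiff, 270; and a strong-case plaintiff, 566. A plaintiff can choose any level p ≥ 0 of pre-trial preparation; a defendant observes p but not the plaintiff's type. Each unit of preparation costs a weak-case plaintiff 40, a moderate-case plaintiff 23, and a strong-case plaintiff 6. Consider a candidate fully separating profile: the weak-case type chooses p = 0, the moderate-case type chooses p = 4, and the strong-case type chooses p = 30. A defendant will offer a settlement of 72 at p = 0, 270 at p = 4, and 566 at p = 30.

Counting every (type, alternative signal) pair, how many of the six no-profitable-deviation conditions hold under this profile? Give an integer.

5

Weak-case (own payoff 72): to p=4 gives 270 − 40×4 = 110 → profitable ✗; to p=30 gives 566 − 40×30 = -634 → no gain ✓.
Moderate-case (own payoff 270 − 23×4 = 178): to p=0 gives 72 → no gain ✓; to p=30 gives 566 − 23×30 = -124 → no gain ✓.
Strong-case (own payoff 566 − 6×30 = 386): to p=0 gives 72 → no gain ✓; to p=4 gives 270 − 6×4 = 246 → no gain ✓.
5 of the 6 constraints hold; not an equilibrium.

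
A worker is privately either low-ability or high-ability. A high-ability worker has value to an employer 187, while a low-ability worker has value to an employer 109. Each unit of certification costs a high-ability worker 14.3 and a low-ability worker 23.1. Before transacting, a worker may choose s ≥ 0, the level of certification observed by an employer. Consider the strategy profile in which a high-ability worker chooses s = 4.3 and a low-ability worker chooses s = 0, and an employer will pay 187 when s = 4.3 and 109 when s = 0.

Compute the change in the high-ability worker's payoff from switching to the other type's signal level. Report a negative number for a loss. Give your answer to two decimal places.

-16.51

Playing s = 4.3 the high-ability worker receives 187 − 14.3 × 4.3 = 125.51.
Deviating to s = 0 yields 109 instead.
Gain from deviating: 109 − 125.51 = -16.51.
The gain is negative, so the high-ability type's incentive-compatibility constraint is satisfied.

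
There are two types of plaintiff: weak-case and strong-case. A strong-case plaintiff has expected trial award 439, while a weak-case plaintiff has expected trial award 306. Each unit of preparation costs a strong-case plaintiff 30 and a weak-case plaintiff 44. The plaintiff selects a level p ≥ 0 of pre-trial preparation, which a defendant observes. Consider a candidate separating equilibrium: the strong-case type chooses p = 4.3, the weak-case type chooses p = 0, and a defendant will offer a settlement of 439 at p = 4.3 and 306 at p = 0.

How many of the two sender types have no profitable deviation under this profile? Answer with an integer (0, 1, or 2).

2

Weak-case type: stay at 0 → 306; mimic → 439 − 44 × 4.3 = 249.8. IC holds (306 ≥ 249.8).
Strong-case type: signal → 439 − 30 × 4.3 = 310; deviate to 0 → 306. IC holds (310 ≥ 306).
2 of 2 constraints hold, so this is a separating equilibrium.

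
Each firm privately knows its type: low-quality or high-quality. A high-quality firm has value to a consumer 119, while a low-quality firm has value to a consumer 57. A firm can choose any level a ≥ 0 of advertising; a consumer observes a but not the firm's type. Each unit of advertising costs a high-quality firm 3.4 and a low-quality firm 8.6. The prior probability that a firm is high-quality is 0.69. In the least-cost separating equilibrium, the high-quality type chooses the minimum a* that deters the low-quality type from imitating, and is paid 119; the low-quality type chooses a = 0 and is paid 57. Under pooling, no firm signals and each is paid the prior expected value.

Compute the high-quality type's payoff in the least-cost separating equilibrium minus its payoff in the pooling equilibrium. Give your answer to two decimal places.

-5.29

Least-cost separating signal: a* solves 57 = 119 − 8.6·a*, so a* = (119 − 57)/8.6 ≈ 7.2093.
High-quality type's separating payoff: 119 − 3.4 × a* = 119 − 3.4 × (119 − 57)/8.6 = 119 − 210.8/8.6 ≈ 94.4884.
Pooling payoff: 0.69 × 119 + 0.31 × 57 = 99.78.
Difference: 94.4884 − 99.78 = -5.2916, i.e. -5.29 to two decimal places.
The high-quality type would prefer the pooling outcome.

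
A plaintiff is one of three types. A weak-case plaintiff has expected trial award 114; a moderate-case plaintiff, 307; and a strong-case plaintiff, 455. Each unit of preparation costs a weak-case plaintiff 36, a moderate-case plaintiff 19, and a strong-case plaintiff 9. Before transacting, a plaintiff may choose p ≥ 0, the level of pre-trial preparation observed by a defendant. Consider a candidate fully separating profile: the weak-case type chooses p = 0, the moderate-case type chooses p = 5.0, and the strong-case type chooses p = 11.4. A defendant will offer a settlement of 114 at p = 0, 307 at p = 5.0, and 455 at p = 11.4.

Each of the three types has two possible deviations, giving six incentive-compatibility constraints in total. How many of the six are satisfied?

4

Moderate-case (own payoff 307 − 19×5.0 = 212): to p=0 gives 114 → no gain ✓; to p=11.4 gives 455 − 19×11.4 = 238.4 → profitable ✗.
Weak-case (own payoff 114): to p=5.0 gives 307 − 36×5.0 = 127 → profitable ✗; to p=11.4 gives 455 − 36×11.4 = 44.6 → no gain ✓.
Strong-case (own payoff 455 − 9×11.4 = 352.4): to p=0 gives 114 → no gain ✓; to p=5.0 gives 307 − 9×5.0 = 262 → no gain ✓.
4 of the 6 constraints hold; not an equilibrium.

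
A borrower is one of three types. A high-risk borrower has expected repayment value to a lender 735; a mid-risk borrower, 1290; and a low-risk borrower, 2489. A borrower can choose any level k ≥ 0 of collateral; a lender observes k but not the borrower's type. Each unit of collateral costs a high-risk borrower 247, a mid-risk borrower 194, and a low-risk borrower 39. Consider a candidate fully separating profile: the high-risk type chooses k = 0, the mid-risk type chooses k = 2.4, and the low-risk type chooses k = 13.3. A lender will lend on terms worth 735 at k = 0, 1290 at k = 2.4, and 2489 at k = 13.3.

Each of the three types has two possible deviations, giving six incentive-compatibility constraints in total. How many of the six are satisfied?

Mid-risk (own payoff 1290 − 194×2.4 = 824.4): to k=0 gives 735 → no gain ✓; to k=13.3 gives 2489 − 194×13.3 = -91.2 → no gain ✓.
High-risk (own payoff 735): to k=2.4 gives 1290 − 247×2.4 = 697.2 → no gain ✓; to k=13.3 gives 2489 − 247×13.3 = -796.1 → no gain ✓.
Low-risk (own payoff 2489 − 39×13.3 = 1970.3): to k=0 gives 735 → no gain ✓; to k=2.4 gives 1290 − 39×2.4 = 1196.4 → no gain ✓.
6 of the 6 constraints hold; this profile is a separating equilibrium.

6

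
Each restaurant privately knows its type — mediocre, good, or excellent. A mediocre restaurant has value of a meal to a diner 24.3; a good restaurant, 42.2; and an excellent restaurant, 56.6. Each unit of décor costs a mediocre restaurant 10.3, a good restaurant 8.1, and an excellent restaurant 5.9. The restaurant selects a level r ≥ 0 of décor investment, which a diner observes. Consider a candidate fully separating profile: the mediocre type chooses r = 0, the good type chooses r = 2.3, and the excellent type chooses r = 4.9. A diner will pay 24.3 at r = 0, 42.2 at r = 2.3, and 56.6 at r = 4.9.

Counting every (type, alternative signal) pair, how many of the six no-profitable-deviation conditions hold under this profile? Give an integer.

4

Good (own payoff 42.2 − 8.1×2.3 = 23.57): to r=0 gives 24.3 → profitable ✗; to r=4.9 gives 56.6 − 8.1×4.9 = 16.91 → no gain ✓.
Excellent (own payoff 56.6 − 5.9×4.9 = 27.69): to r=0 gives 24.3 → no gain ✓; to r=2.3 gives 42.2 − 5.9×2.3 = 28.63 → profitable ✗.
Mediocre (own payoff 24.3): to r=2.3 gives 42.2 − 10.3×2.3 = 18.51 → no gain ✓; to r=4.9 gives 56.6 − 10.3×4.9 = 6.13 → no gain ✓.
4 of the 6 constraints hold; not an equilibrium.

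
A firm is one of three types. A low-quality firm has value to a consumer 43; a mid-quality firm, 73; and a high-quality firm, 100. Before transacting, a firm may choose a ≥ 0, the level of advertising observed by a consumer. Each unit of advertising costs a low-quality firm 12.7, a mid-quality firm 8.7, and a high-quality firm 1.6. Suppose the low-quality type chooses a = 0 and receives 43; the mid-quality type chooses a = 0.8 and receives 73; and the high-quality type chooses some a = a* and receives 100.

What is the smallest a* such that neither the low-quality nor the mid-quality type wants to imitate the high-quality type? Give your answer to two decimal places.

4.49

Low-quality type (on-path payoff 43) won't mimic when 43 ≥ 100 − 12.7·a*, i.e. a* ≥ 4.49.
Mid-quality type (on-path payoff 73 − 8.7×0.8 = 66.04) won't mimic when 66.04 ≥ 100 − 8.7·a*, i.e. a* ≥ 3.90.
Both must hold, so a* = max(4.49, 3.90) = 4.49. The low-quality type's constraint binds.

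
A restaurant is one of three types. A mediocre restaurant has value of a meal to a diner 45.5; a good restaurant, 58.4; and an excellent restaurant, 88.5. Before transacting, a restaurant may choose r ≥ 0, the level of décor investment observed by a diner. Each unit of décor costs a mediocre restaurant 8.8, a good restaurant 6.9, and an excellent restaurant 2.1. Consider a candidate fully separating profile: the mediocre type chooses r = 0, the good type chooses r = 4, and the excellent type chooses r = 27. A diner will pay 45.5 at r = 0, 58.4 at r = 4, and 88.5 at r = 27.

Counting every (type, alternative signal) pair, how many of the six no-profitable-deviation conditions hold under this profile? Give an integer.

3

Mediocre (own payoff 45.5): to r=4 gives 58.4 − 8.8×4 = 23.2 → no gain ✓; to r=27 gives 88.5 − 8.8×27 = -149.1 → no gain ✓.
Excellent (own payoff 88.5 − 2.1×27 = 31.8): to r=0 gives 45.5 → profitable ✗; to r=4 gives 58.4 − 2.1×4 = 50 → profitable ✗.
Good (own payoff 58.4 − 6.9×4 = 30.8): to r=0 gives 45.5 → profitable ✗; to r=27 gives 88.5 − 6.9×27 = -97.8 → no gain ✓.
3 of the 6 constraints hold; not an equilibrium.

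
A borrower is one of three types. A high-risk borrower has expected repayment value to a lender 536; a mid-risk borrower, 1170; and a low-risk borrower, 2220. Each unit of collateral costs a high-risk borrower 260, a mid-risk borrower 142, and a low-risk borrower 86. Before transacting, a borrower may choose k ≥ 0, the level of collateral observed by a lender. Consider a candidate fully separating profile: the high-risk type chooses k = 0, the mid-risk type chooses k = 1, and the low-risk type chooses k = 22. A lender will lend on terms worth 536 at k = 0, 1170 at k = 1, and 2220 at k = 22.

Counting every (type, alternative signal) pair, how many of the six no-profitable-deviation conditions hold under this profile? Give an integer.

Mid-risk (own payoff 1170 − 142×1 = 1028): to k=0 gives 536 → no gain ✓; to k=22 gives 2220 − 142×22 = -904 → no gain ✓.
High-risk (own payoff 536): to k=1 gives 1170 − 260×1 = 910 → profitable ✗; to k=22 gives 2220 − 260×22 = -3500 → no gain ✓.
Low-risk (own payoff 2220 − 86×22 = 328): to k=0 gives 536 → profitable ✗; to k=1 gives 1170 − 86×1 = 1084 → profitable ✗.
3 of the 6 constraints hold; not an equilibrium.

3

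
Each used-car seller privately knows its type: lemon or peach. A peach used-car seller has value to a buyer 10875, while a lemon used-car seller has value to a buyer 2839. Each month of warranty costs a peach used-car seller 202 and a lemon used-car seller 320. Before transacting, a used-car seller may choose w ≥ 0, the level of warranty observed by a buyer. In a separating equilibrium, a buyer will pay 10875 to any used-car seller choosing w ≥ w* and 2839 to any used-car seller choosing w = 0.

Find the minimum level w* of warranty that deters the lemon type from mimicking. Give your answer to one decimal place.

A lemon used-car seller choosing w = 0 receives 2839.
Imitating at w* instead would pay 10875 at cost 320·w*, netting 10875 − 320·w*.
Indifference: 2839 = 10875 − 320·w*, so w* = (10875 − 2839) / 320 ≈ 25.1.
This is the lemon type's binding incentive-compatibility constraint; any w ≥ 25.1 sustains separation on that side.

25.1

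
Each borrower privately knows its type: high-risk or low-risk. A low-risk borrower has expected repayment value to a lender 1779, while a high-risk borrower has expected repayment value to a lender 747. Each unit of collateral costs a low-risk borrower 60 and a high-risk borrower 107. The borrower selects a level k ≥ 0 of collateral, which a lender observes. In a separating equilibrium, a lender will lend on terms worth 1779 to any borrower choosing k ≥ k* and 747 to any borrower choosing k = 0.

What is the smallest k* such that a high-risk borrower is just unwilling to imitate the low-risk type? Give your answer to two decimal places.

9.64

A high-risk borrower choosing k = 0 receives 747.
Imitating at k* instead would pay 1779 at cost 107·k*, netting 1779 − 107·k*.
Indifference: 747 = 1779 − 107·k*, so k* = (1779 − 747) / 107 ≈ 9.64.
This is the high-risk type's binding incentive-compatibility constraint; any k ≥ 9.64 sustains separation on that side.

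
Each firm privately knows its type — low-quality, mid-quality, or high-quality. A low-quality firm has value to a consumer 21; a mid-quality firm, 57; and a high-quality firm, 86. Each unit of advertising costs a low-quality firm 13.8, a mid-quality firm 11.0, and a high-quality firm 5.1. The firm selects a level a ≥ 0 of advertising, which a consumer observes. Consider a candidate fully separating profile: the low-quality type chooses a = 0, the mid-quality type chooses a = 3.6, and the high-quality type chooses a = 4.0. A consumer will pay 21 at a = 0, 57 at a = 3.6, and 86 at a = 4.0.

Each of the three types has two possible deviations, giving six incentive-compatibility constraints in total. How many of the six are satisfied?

Low-quality (own payoff 21): to a=3.6 gives 57 − 13.8×3.6 = 7.32 → no gain ✓; to a=4.0 gives 86 − 13.8×4.0 = 30.8 → profitable ✗.
High-quality (own payoff 86 − 5.1×4.0 = 65.6): to a=0 gives 21 → no gain ✓; to a=3.6 gives 57 − 5.1×3.6 = 38.64 → no gain ✓.
Mid-quality (own payoff 57 − 11.0×3.6 = 17.4): to a=0 gives 21 → profitable ✗; to a=4.0 gives 86 − 11.0×4.0 = 42 → profitable ✗.
3 of the 6 constraints hold; not an equilibrium.

3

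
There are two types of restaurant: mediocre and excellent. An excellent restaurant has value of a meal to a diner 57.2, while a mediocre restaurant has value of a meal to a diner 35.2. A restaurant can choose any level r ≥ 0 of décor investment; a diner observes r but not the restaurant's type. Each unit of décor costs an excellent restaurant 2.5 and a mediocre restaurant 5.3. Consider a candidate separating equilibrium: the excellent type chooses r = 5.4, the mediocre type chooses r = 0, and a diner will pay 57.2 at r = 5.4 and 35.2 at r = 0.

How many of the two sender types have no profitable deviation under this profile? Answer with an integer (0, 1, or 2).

2

Mediocre type: stay at 0 → 35.2; mimic → 57.2 − 5.3 × 5.4 = 28.58. IC holds (35.2 ≥ 28.58).
Excellent type: signal → 57.2 − 2.5 × 5.4 = 43.7; deviate to 0 → 35.2. IC holds (43.7 ≥ 35.2).
2 of 2 constraints hold, so this is a separating equilibrium.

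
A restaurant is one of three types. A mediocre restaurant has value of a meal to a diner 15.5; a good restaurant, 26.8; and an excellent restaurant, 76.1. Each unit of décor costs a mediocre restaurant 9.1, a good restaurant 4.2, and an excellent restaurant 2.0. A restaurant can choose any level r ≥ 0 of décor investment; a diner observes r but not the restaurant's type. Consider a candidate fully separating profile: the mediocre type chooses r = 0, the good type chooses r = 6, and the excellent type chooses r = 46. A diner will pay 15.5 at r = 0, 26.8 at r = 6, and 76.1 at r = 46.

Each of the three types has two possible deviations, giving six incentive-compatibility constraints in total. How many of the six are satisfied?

3

Mediocre (own payoff 15.5): to r=6 gives 26.8 − 9.1×6 = -27.8 → no gain ✓; to r=46 gives 76.1 − 9.1×46 = -342.5 → no gain ✓.
Good (own payoff 26.8 − 4.2×6 = 1.6): to r=0 gives 15.5 → profitable ✗; to r=46 gives 76.1 − 4.2×46 = -117.1 → no gain ✓.
Excellent (own payoff 76.1 − 2.0×46 = -15.9): to r=0 gives 15.5 → profitable ✗; to r=6 gives 26.8 − 2.0×6 = 14.8 → profitable ✗.
3 of the 6 constraints hold; not an equilibrium.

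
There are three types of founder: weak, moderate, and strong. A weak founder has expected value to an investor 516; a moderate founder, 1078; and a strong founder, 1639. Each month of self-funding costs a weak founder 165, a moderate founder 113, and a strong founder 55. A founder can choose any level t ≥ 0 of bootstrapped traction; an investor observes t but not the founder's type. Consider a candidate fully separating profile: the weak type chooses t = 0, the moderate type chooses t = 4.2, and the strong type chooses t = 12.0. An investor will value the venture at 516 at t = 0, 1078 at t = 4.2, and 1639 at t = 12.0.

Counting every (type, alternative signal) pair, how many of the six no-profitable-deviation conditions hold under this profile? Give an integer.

Weak (own payoff 516): to t=4.2 gives 1078 − 165×4.2 = 385 → no gain ✓; to t=12.0 gives 1639 − 165×12.0 = -341 → no gain ✓.
Strong (own payoff 1639 − 55×12.0 = 979): to t=0 gives 516 → no gain ✓; to t=4.2 gives 1078 − 55×4.2 = 847 → no gain ✓.
Moderate (own payoff 1078 − 113×4.2 = 603.4): to t=0 gives 516 → no gain ✓; to t=12.0 gives 1639 − 113×12.0 = 283 → no gain ✓.
6 of the 6 constraints hold; this profile is a separating equilibrium.

6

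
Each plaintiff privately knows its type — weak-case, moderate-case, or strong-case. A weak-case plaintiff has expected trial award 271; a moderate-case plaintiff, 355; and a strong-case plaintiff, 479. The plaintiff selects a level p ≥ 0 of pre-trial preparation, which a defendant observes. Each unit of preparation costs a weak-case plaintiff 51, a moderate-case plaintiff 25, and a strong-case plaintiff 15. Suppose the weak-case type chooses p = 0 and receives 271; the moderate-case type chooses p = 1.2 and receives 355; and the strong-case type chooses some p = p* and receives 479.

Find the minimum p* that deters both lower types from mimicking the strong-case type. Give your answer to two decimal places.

Weak-case type (on-path payoff 271) won't mimic when 271 ≥ 479 − 51·p*, i.e. p* ≥ 4.08.
Moderate-case type (on-path payoff 355 − 25×1.2 = 325) won't mimic when 325 ≥ 479 − 25·p*, i.e. p* ≥ 6.16.
Both must hold, so p* = max(4.08, 6.16) = 6.16. The moderate-case type's constraint binds.

6.16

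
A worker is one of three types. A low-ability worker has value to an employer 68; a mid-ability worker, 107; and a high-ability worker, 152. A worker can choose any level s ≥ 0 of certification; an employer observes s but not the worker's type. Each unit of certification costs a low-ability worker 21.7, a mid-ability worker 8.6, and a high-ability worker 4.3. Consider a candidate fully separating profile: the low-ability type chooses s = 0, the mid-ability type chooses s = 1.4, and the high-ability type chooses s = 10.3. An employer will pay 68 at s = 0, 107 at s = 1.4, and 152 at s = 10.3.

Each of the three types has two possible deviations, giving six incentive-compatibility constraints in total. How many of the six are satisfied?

5

High-ability (own payoff 152 − 4.3×10.3 = 107.71): to s=0 gives 68 → no gain ✓; to s=1.4 gives 107 − 4.3×1.4 = 100.98 → no gain ✓.
Mid-ability (own payoff 107 − 8.6×1.4 = 94.96): to s=0 gives 68 → no gain ✓; to s=10.3 gives 152 − 8.6×10.3 = 63.42 → no gain ✓.
Low-ability (own payoff 68): to s=1.4 gives 107 − 21.7×1.4 = 76.62 → profitable ✗; to s=10.3 gives 152 − 21.7×10.3 = -71.51 → no gain ✓.
5 of the 6 constraints hold; not an equilibrium.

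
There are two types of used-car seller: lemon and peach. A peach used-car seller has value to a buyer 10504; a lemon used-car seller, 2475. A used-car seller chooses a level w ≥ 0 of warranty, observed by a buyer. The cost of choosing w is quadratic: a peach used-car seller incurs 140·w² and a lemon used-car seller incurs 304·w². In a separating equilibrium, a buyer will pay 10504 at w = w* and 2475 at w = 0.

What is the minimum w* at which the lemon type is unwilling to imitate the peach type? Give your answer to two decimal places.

The lemon type at w = 0 receives 2475; imitating at w* yields 10504 − 304·w*².
Indifference: 2475 = 10504 − 304·w*², so w*² = (10504 − 2475) / 304 ≈ 26.4112.
w* = √26.4112 ≈ 5.14.

5.14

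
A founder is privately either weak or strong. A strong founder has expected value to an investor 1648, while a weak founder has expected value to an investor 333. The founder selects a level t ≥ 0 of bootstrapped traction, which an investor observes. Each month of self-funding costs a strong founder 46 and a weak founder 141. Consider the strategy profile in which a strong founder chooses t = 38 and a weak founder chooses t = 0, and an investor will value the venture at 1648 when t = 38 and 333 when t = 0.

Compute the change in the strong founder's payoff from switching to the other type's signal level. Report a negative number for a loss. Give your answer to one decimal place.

433.0

Playing t = 38 the strong founder receives 1648 − 46 × 38 = -100.
Deviating to t = 0 yields 333 instead.
Gain from deviating: 333 − (-100) = 433.0.
The gain is positive, so the strong type's incentive-compatibility constraint is violated — this profile is not a separating equilibrium.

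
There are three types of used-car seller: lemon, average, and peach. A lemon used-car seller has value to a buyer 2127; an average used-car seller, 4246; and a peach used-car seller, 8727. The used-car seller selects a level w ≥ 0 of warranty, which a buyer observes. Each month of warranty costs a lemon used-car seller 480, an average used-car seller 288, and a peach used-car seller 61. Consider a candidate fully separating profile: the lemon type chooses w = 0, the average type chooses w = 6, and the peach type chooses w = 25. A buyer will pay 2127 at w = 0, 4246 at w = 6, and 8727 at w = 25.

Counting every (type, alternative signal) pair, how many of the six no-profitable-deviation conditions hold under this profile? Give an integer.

6

Lemon (own payoff 2127): to w=6 gives 4246 − 480×6 = 1366 → no gain ✓; to w=25 gives 8727 − 480×25 = -3273 → no gain ✓.
Peach (own payoff 8727 − 61×25 = 7202): to w=0 gives 2127 → no gain ✓; to w=6 gives 4246 − 61×6 = 3880 → no gain ✓.
Average (own payoff 4246 − 288×6 = 2518): to w=0 gives 2127 → no gain ✓; to w=25 gives 8727 − 288×25 = 1527 → no gain ✓.
6 of the 6 constraints hold; this profile is a separating equilibrium.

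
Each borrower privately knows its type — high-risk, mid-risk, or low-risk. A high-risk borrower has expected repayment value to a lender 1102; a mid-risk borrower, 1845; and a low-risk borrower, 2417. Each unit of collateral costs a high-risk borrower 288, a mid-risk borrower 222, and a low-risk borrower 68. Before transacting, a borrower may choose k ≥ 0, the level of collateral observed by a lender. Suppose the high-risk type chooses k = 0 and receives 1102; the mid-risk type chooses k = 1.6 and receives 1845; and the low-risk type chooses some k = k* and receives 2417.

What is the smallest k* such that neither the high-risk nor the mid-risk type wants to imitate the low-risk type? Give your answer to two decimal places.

4.57

High-risk type (on-path payoff 1102) won't mimic when 1102 ≥ 2417 − 288·k*, i.e. k* ≥ 4.57.
Mid-risk type (on-path payoff 1845 − 222×1.6 = 1489.8) won't mimic when 1489.8 ≥ 2417 − 222·k*, i.e. k* ≥ 4.18.
Both must hold, so k* = max(4.57, 4.18) = 4.57. The high-risk type's constraint binds.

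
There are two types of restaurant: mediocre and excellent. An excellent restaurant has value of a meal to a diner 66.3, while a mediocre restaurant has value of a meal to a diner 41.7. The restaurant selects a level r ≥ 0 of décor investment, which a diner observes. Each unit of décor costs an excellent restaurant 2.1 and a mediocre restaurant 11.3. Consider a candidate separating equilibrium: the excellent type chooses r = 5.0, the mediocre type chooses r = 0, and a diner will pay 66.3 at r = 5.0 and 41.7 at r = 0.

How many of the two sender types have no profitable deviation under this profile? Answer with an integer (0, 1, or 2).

2

Excellent type: signal → 66.3 − 2.1 × 5.0 = 55.8; deviate to 0 → 41.7. IC holds (55.8 ≥ 41.7).
Mediocre type: stay at 0 → 41.7; mimic → 66.3 − 11.3 × 5.0 = 9.8. IC holds (41.7 ≥ 9.8).
2 of 2 constraints hold, so this is a separating equilibrium.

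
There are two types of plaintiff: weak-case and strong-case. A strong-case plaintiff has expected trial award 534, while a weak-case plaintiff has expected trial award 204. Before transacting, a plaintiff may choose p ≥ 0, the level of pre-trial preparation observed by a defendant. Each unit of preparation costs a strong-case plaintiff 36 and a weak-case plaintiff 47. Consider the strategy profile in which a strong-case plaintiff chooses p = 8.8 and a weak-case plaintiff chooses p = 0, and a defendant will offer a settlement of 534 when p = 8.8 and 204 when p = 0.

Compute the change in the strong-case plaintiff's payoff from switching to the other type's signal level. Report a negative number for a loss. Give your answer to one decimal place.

-13.2

Playing p = 8.8 the strong-case plaintiff receives 534 − 36 × 8.8 = 217.2.
Deviating to p = 0 yields 204 instead.
Gain from deviating: 204 − 217.2 = -13.2.
The gain is negative, so the strong-case type's incentive-compatibility constraint is satisfied.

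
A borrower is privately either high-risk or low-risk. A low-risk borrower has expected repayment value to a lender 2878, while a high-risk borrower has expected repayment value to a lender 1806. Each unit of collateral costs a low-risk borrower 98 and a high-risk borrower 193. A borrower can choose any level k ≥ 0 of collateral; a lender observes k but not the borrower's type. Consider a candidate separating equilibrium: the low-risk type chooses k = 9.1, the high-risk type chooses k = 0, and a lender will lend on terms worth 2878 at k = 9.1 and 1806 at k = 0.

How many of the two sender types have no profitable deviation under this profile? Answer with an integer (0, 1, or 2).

2

Low-risk type: signal → 2878 − 98 × 9.1 = 1986.2; deviate to 0 → 1806. IC holds (1986.2 ≥ 1806).
High-risk type: stay at 0 → 1806; mimic → 2878 − 193 × 9.1 = 1121.7. IC holds (1806 ≥ 1121.7).
2 of 2 constraints hold, so this is a separating equilibrium.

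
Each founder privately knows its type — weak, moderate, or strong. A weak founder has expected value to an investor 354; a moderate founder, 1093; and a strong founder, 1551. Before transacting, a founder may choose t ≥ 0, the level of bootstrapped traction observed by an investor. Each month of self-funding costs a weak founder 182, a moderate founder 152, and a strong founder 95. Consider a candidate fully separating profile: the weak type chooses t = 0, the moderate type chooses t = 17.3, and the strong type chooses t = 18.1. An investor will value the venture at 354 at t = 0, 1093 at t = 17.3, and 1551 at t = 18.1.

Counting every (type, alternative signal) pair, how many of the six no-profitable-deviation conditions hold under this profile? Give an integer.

3

Strong (own payoff 1551 − 95×18.1 = -168.5): to t=0 gives 354 → profitable ✗; to t=17.3 gives 1093 − 95×17.3 = -550.5 → no gain ✓.
Moderate (own payoff 1093 − 152×17.3 = -1536.6): to t=0 gives 354 → profitable ✗; to t=18.1 gives 1551 − 152×18.1 = -1200.2 → profitable ✗.
Weak (own payoff 354): to t=17.3 gives 1093 − 182×17.3 = -2055.6 → no gain ✓; to t=18.1 gives 1551 − 182×18.1 = -1743.2 → no gain ✓.
3 of the 6 constraints hold; not an equilibrium.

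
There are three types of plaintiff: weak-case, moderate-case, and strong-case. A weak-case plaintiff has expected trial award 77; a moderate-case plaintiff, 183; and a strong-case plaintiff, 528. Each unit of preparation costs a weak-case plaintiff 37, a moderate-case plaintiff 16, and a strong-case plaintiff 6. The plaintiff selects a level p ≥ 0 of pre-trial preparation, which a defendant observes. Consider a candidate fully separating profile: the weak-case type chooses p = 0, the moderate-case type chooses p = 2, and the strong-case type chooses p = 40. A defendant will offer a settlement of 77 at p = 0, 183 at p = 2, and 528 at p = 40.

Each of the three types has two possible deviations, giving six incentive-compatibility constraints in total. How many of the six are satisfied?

5

Weak-case (own payoff 77): to p=2 gives 183 − 37×2 = 109 → profitable ✗; to p=40 gives 528 − 37×40 = -952 → no gain ✓.
Moderate-case (own payoff 183 − 16×2 = 151): to p=0 gives 77 → no gain ✓; to p=40 gives 528 − 16×40 = -112 → no gain ✓.
Strong-case (own payoff 528 − 6×40 = 288): to p=0 gives 77 → no gain ✓; to p=2 gives 183 − 6×2 = 171 → no gain ✓.
5 of the 6 constraints hold; not an equilibrium.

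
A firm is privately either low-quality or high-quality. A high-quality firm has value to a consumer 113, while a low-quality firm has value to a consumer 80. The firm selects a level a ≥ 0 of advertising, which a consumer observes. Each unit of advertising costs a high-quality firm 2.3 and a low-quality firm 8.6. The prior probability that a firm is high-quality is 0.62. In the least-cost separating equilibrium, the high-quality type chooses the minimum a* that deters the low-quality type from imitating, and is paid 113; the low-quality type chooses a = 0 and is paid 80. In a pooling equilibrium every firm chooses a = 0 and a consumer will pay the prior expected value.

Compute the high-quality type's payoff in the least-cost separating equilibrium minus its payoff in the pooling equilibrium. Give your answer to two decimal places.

Least-cost separating signal: a* solves 80 = 113 − 8.6·a*, so a* = (113 − 80)/8.6 ≈ 3.8372.
High-quality type's separating payoff: 113 − 2.3 × a* = 113 − 2.3 × (113 − 80)/8.6 = 113 − 75.9/8.6 ≈ 104.1744.
Pooling payoff: 0.62 × 113 + 0.38 × 80 = 100.46.
Difference: 104.1744 − 100.46 = 3.7144, i.e. 3.71 to two decimal places.
The high-quality type prefers to separate.

3.71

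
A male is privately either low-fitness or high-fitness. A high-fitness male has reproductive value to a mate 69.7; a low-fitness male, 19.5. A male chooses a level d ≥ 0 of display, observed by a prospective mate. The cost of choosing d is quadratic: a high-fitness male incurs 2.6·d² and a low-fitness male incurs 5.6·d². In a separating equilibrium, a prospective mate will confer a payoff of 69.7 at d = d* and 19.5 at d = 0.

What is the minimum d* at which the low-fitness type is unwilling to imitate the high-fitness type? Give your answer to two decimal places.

The low-fitness type at d = 0 receives 19.5; imitating at d* yields 69.7 − 5.6·d*².
Indifference: 19.5 = 69.7 − 5.6·d*², so d*² = (69.7 − 19.5) / 5.6 ≈ 8.9643.
d* = √8.9643 ≈ 2.99.

2.99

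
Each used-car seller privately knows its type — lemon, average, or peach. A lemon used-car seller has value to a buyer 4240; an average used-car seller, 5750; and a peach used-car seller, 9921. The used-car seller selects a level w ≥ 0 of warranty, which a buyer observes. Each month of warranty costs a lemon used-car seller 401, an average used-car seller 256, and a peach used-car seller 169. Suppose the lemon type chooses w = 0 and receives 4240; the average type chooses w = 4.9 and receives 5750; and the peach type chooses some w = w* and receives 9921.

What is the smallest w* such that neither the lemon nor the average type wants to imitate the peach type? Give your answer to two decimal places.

Average type (on-path payoff 5750 − 256×4.9 = 4495.6) won't mimic when 4495.6 ≥ 9921 − 256·w*, i.e. w* ≥ 21.19.
Lemon type (on-path payoff 4240) won't mimic when 4240 ≥ 9921 − 401·w*, i.e. w* ≥ 14.17.
Both must hold, so w* = max(14.17, 21.19) = 21.19. The average type's constraint binds.

21.19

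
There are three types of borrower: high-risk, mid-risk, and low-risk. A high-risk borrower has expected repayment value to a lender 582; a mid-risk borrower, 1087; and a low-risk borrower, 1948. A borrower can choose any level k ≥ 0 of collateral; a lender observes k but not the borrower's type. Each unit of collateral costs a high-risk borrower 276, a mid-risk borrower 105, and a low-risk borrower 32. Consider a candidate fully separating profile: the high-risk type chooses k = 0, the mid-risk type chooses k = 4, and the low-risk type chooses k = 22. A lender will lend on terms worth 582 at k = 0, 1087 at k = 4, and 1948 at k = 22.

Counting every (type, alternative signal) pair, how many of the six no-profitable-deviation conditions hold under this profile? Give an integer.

6

High-risk (own payoff 582): to k=4 gives 1087 − 276×4 = -17 → no gain ✓; to k=22 gives 1948 − 276×22 = -4124 → no gain ✓.
Mid-risk (own payoff 1087 − 105×4 = 667): to k=0 gives 582 → no gain ✓; to k=22 gives 1948 − 105×22 = -362 → no gain ✓.
Low-risk (own payoff 1948 − 32×22 = 1244): to k=0 gives 582 → no gain ✓; to k=4 gives 1087 − 32×4 = 959 → no gain ✓.
6 of the 6 constraints hold; this profile is a separating equilibrium.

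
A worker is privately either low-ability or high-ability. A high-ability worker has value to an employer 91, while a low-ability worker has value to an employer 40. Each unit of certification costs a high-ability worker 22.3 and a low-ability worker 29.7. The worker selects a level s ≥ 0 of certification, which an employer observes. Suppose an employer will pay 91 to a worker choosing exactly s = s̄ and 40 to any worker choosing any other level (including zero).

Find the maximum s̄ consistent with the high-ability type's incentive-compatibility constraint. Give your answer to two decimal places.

2.29

Choosing s̄ yields the high-ability type 91 − 22.3·s̄; choosing zero yields 40.
The high-ability type is indifferent at 91 − 22.3·s̄ = 40, i.e. s̄ = (91 − 40) / 22.3 ≈ 2.29.
For any s̄ above 2.29 the high-ability type would rather pool at zero, so separation collapses.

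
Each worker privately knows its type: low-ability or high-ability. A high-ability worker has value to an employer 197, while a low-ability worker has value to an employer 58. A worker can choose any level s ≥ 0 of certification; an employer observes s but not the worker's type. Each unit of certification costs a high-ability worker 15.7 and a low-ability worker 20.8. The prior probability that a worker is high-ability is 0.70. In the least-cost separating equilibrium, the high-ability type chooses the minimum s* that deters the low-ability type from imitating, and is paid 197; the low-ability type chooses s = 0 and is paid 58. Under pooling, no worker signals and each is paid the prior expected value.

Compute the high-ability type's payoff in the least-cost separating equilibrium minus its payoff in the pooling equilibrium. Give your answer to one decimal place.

Least-cost separating signal: s* solves 58 = 197 − 20.8·s*, so s* = (197 − 58)/20.8 ≈ 6.6827.
High-ability type's separating payoff: 197 − 15.7 × s* = 197 − 15.7 × (197 − 58)/20.8 = 197 − 2182.3/20.8 ≈ 92.082.
Pooling payoff: 0.70 × 197 + 0.30 × 58 = 155.3.
Difference: 92.082 − 155.3 = -63.218, i.e. -63.2 to one decimal place.
The high-ability type would prefer the pooling outcome.

-63.2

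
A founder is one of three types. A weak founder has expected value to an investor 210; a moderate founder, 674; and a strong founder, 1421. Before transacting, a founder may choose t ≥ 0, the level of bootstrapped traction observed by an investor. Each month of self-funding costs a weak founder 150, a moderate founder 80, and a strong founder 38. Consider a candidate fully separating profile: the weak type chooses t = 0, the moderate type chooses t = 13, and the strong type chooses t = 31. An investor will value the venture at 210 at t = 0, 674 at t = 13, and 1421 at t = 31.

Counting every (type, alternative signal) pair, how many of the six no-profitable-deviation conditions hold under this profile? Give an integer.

5

Weak (own payoff 210): to t=13 gives 674 − 150×13 = -1276 → no gain ✓; to t=31 gives 1421 − 150×31 = -3229 → no gain ✓.
Strong (own payoff 1421 − 38×31 = 243): to t=0 gives 210 → no gain ✓; to t=13 gives 674 − 38×13 = 180 → no gain ✓.
Moderate (own payoff 674 − 80×13 = -366): to t=0 gives 210 → profitable ✗; to t=31 gives 1421 − 80×31 = -1059 → no gain ✓.
5 of the 6 constraints hold; not an equilibrium.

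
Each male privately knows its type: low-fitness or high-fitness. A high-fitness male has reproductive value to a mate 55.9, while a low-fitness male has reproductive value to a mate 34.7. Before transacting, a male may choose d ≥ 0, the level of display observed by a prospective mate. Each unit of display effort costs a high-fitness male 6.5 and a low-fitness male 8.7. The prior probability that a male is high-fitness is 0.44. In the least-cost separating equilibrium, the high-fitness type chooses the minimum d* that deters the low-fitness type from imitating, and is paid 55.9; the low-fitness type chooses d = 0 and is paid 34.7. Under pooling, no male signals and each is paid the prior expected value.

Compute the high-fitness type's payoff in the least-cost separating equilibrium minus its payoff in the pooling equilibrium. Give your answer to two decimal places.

-3.97

Least-cost separating signal: d* solves 34.7 = 55.9 − 8.7·d*, so d* = (55.9 − 34.7)/8.7 ≈ 2.4368.
High-fitness type's separating payoff: 55.9 − 6.5 × d* = 55.9 − 6.5 × (55.9 − 34.7)/8.7 = 55.9 − 137.8/8.7 ≈ 40.0609.
Pooling payoff: 0.44 × 55.9 + 0.56 × 34.7 = 44.028.
Difference: 40.0609 − 44.028 = -3.9671, i.e. -3.97 to two decimal places.
The high-fitness type would prefer the pooling outcome.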